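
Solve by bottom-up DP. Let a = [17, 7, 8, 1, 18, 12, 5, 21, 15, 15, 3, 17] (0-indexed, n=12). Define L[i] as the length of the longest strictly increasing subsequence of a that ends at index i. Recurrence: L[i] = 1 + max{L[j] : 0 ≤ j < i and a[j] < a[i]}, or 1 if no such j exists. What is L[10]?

   i    0    1    2    3    4    5    6    7    8    9   10   11
a[i]   17    7    8    1   18   12    5   21   15   15    3   17
L[i]    1    1    2    1    3    3    2    4    4    4    2    5

2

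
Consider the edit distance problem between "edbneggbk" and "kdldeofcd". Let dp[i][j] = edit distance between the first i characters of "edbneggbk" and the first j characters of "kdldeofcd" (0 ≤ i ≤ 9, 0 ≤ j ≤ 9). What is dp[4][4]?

3

   ''  k  d  l  d  e  o  f  c  d
''  0  1  2  3  4  5  6  7  8  9
 e  1  1  2  3  4  4  5  6  7  8
 d  2  2  1  2  3  4  5  6  7  7
 b  3  3  2  2  3  4  5  6  7  8
 n  4  4  3  3  3  4  5  6  7  8
 e  5  5  4  4  4  3  4  5  6  7
 g  6  6  5  5  5  4  4  5  6  7
 g  7  7  6  6  6  5  5  5  6  7
 b  8  8  7  7  7  6  6  6  6  7
 k  9  8  8  8  8  7  7  7  7  7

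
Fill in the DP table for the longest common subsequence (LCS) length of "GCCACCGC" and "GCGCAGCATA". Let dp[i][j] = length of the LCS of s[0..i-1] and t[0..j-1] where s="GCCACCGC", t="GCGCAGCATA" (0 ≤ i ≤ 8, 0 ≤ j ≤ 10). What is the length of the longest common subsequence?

   ''  G  C  G  C  A  G  C  A  T  A
''  0  0  0  0  0  0  0  0  0  0  0
 G  0  1  1  1  1  1  1  1  1  1  1
 C  0  1  2  2  2  2  2  2  2  2  2
 C  0  1  2  2  3  3  3  3  3  3  3
 A  0  1  2  2  3  4  4  4  4  4  4
 C  0  1  2  2  3  4  4  5  5  5  5
 C  0  1  2  2  3  4  4  5  5  5  5
 G  0  1  2  3  3  4  5  5  5  5  5
 C  0  1  2  3  4  4  5  6  6  6  6

6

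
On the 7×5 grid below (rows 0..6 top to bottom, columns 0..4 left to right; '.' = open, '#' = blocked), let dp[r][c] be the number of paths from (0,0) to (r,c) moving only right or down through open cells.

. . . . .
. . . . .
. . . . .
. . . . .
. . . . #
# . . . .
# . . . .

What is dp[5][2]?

20

r\c   0   1   2   3   4
  0   1   1   1   1   1
  1   1   2   3   4   5
  2   1   3   6  10  15
  3   1   4  10  20  35
  4   1   5  15  35   0
  5   0   5  20  55  55
  6   0   5  25  80 135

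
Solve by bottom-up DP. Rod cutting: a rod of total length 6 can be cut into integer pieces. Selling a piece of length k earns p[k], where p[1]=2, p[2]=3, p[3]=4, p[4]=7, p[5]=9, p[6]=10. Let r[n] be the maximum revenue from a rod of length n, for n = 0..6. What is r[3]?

   n    0    1    2    3    4    5    6
r[n]    0    2    4    6    8   10   12

6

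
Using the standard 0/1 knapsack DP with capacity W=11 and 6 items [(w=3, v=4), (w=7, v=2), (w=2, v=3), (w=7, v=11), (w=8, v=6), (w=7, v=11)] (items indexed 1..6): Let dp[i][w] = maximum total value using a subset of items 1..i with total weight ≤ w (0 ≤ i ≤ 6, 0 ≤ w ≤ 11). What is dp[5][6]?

7

i\w   0   1   2   3   4   5   6   7   8   9  10  11
  0   0   0   0   0   0   0   0   0   0   0   0   0
  1   0   0   0   4   4   4   4   4   4   4   4   4
  2   0   0   0   4   4   4   4   4   4   4   6   6
  3   0   0   3   4   4   7   7   7   7   7   7   7
  4   0   0   3   4   4   7   7  11  11  14  15  15
  5   0   0   3   4   4   7   7  11  11  14  15  15
  6   0   0   3   4   4   7   7  11  11  14  15  15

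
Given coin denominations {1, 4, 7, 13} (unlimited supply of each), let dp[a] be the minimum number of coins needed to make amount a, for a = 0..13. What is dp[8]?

 a  0  1  2  3  4  5  6  7  8  9 10 11 12 13
dp  0  1  2  3  1  2  3  1  2  3  4  2  3  1

2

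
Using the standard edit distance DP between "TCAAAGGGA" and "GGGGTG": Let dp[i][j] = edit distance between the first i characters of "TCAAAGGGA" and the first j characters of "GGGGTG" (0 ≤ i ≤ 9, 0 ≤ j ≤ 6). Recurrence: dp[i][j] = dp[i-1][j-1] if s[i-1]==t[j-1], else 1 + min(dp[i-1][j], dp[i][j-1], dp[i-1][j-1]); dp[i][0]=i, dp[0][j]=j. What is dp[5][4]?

5

   ''  G  G  G  G  T  G
''  0  1  2  3  4  5  6
 T  1  1  2  3  4  4  5
 C  2  2  2  3  4  5  5
 A  3  3  3  3  4  5  6
 A  4  4  4  4  4  5  6
 A  5  5  5  5  5  5  6
 G  6  5  5  5  5  6  5
 G  7  6  5  5  5  6  6
 G  8  7  6  5  5  6  6
 A  9  8  7  6  6  6  7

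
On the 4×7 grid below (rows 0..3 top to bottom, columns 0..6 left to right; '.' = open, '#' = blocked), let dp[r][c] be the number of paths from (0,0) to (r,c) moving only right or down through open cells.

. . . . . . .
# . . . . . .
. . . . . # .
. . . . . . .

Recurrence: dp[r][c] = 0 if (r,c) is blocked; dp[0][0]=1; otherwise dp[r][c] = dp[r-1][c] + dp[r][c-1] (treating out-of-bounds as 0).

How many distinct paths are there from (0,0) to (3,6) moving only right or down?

26

r\c   0   1   2   3   4   5   6
  0   1   1   1   1   1   1   1
  1   0   1   2   3   4   5   6
  2   0   1   3   6  10   0   6
  3   0   1   4  10  20  20  26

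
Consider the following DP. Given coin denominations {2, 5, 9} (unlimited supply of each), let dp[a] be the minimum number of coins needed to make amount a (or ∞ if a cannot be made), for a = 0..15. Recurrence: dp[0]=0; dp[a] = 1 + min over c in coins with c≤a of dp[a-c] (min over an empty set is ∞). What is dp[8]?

4

 a  0  1  2  3  4  5  6  7  8  9 10 11 12 13 14 15
dp  0  -  1  -  2  1  3  2  4  1  2  2  3  3  2  3
(- denotes ∞ / unreachable)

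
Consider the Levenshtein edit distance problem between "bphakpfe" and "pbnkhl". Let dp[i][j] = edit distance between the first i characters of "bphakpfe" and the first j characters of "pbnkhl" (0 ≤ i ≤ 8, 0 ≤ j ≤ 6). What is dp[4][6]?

4

   ''  p  b  n  k  h  l
''  0  1  2  3  4  5  6
 b  1  1  1  2  3  4  5
 p  2  1  2  2  3  4  5
 h  3  2  2  3  3  3  4
 a  4  3  3  3  4  4  4
 k  5  4  4  4  3  4  5
 p  6  5  5  5  4  4  5
 f  7  6  6  6  5  5  5
 e  8  7  7  7  6  6  6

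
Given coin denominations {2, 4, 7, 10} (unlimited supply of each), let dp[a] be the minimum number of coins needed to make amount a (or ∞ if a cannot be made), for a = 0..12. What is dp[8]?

 a  0  1  2  3  4  5  6  7  8  9 10 11 12
dp  0  -  1  -  1  -  2  1  2  2  1  2  2
(- denotes ∞ / unreachable)

2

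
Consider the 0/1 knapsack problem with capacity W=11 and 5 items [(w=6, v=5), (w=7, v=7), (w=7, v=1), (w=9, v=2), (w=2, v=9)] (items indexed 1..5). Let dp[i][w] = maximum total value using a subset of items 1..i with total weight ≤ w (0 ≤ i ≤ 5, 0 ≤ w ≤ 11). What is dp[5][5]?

i\w   0   1   2   3   4   5   6   7   8   9  10  11
  0   0   0   0   0   0   0   0   0   0   0   0   0
  1   0   0   0   0   0   0   5   5   5   5   5   5
  2   0   0   0   0   0   0   5   7   7   7   7   7
  3   0   0   0   0   0   0   5   7   7   7   7   7
  4   0   0   0   0   0   0   5   7   7   7   7   7
  5   0   0   9   9   9   9   9   9  14  16  16  16

9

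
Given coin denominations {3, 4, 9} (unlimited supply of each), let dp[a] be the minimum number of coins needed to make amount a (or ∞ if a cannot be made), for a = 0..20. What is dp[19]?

4

 a  0  1  2  3  4  5  6  7  8  9 10 11 12 13 14 15 16 17 18 19 20
dp  0  -  -  1  1  -  2  2  2  1  3  3  2  2  4  3  3  3  2  4  4
(- denotes ∞ / unreachable)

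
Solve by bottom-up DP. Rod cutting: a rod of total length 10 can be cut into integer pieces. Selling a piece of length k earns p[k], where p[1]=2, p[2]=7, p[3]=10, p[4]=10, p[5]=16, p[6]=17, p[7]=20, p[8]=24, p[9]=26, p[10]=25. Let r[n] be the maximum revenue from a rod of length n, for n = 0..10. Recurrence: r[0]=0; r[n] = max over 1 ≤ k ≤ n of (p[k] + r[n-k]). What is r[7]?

   n    0    1    2    3    4    5    6    7    8    9   10
r[n]    0    2    7   10   14   17   21   24   28   31   35

24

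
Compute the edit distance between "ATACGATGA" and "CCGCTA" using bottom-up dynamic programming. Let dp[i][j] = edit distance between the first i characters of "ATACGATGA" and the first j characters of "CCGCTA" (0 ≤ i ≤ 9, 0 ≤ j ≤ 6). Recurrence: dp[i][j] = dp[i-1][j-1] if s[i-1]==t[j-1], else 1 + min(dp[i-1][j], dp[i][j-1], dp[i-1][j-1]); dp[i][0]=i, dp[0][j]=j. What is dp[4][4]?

   ''  C  C  G  C  T  A
''  0  1  2  3  4  5  6
 A  1  1  2  3  4  5  5
 T  2  2  2  3  4  4  5
 A  3  3  3  3  4  5  4
 C  4  3  3  4  3  4  5
 G  5  4  4  3  4  4  5
 A  6  5  5  4  4  5  4
 T  7  6  6  5  5  4  5
 G  8  7  7  6  6  5  5
 A  9  8  8  7  7  6  5

3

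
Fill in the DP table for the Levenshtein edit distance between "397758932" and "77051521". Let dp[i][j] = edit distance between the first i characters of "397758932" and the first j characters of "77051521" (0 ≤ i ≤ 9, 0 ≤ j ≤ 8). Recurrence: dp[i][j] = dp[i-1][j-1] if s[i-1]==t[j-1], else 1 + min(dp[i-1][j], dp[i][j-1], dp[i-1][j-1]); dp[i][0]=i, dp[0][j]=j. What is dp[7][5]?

5

   ''  7  7  0  5  1  5  2  1
''  0  1  2  3  4  5  6  7  8
 3  1  1  2  3  4  5  6  7  8
 9  2  2  2  3  4  5  6  7  8
 7  3  2  2  3  4  5  6  7  8
 7  4  3  2  3  4  5  6  7  8
 5  5  4  3  3  3  4  5  6  7
 8  6  5  4  4  4  4  5  6  7
 9  7  6  5  5  5  5  5  6  7
 3  8  7  6  6  6  6  6  6  7
 2  9  8  7  7  7  7  7  6  7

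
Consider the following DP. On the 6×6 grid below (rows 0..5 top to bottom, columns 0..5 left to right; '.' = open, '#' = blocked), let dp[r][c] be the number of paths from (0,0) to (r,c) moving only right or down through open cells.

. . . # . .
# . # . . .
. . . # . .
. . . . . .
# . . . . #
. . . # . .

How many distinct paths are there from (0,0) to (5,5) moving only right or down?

7

r\c   0   1   2   3   4   5
  0   1   1   1   0   0   0
  1   0   1   0   0   0   0
  2   0   1   1   0   0   0
  3   0   1   2   2   2   2
  4   0   1   3   5   7   0
  5   0   1   4   0   7   7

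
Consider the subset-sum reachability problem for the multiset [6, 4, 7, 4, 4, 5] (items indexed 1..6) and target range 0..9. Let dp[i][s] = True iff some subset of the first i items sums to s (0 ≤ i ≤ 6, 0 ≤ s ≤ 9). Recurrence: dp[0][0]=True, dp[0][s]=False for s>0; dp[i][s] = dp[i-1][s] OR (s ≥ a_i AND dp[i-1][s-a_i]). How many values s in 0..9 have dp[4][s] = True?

5

i\s   0   1   2   3   4   5   6   7   8   9
  0   T   F   F   F   F   F   F   F   F   F
  1   T   F   F   F   F   F   T   F   F   F
  2   T   F   F   F   T   F   T   F   F   F
  3   T   F   F   F   T   F   T   T   F   F
  4   T   F   F   F   T   F   T   T   T   F
  5   T   F   F   F   T   F   T   T   T   F
  6   T   F   F   F   T   T   T   T   T   T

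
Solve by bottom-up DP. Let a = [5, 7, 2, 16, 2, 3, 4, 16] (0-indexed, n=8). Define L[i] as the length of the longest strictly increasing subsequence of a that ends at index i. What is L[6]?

   i    0    1    2    3    4    5    6    7
a[i]    5    7    2   16    2    3    4   16
L[i]    1    2    1    3    1    2    3    4

3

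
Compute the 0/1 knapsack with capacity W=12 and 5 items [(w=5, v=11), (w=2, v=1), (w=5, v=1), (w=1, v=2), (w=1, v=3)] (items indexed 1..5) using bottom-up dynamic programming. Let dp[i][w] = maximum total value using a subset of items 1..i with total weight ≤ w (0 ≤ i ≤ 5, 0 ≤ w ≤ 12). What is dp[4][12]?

14

i\w   0   1   2   3   4   5   6   7   8   9  10  11  12
  0   0   0   0   0   0   0   0   0   0   0   0   0   0
  1   0   0   0   0   0  11  11  11  11  11  11  11  11
  2   0   0   1   1   1  11  11  12  12  12  12  12  12
  3   0   0   1   1   1  11  11  12  12  12  12  12  13
  4   0   2   2   3   3  11  13  13  14  14  14  14  14
  5   0   3   5   5   6  11  14  16  16  17  17  17  17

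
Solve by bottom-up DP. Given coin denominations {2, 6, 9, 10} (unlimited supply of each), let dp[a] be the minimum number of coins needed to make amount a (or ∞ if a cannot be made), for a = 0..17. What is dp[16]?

 a  0  1  2  3  4  5  6  7  8  9 10 11 12 13 14 15 16 17
dp  0  -  1  -  2  -  1  -  2  1  1  2  2  3  3  2  2  3
(- denotes ∞ / unreachable)

2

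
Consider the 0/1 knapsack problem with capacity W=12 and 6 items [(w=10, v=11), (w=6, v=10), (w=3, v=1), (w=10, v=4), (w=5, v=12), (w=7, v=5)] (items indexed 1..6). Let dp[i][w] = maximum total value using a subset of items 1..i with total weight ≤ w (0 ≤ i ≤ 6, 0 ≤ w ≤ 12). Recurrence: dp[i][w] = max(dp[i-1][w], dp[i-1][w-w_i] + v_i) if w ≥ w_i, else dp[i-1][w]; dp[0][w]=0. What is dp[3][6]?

10

i\w   0   1   2   3   4   5   6   7   8   9  10  11  12
  0   0   0   0   0   0   0   0   0   0   0   0   0   0
  1   0   0   0   0   0   0   0   0   0   0  11  11  11
  2   0   0   0   0   0   0  10  10  10  10  11  11  11
  3   0   0   0   1   1   1  10  10  10  11  11  11  11
  4   0   0   0   1   1   1  10  10  10  11  11  11  11
  5   0   0   0   1   1  12  12  12  13  13  13  22  22
  6   0   0   0   1   1  12  12  12  13  13  13  22  22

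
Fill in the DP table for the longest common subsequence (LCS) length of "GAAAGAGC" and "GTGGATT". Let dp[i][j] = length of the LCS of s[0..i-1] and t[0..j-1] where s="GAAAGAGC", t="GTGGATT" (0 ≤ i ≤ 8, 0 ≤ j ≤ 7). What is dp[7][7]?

3

   ''  G  T  G  G  A  T  T
''  0  0  0  0  0  0  0  0
 G  0  1  1  1  1  1  1  1
 A  0  1  1  1  1  2  2  2
 A  0  1  1  1  1  2  2  2
 A  0  1  1  1  1  2  2  2
 G  0  1  1  2  2  2  2  2
 A  0  1  1  2  2  3  3  3
 G  0  1  1  2  3  3  3  3
 C  0  1  1  2  3  3  3  3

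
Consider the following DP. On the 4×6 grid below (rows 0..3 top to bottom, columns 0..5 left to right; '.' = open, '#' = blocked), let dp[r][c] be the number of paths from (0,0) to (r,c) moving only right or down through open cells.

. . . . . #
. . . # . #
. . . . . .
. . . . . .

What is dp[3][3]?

r\c   0   1   2   3   4   5
  0   1   1   1   1   1   0
  1   1   2   3   0   1   0
  2   1   3   6   6   7   7
  3   1   4  10  16  23  30

16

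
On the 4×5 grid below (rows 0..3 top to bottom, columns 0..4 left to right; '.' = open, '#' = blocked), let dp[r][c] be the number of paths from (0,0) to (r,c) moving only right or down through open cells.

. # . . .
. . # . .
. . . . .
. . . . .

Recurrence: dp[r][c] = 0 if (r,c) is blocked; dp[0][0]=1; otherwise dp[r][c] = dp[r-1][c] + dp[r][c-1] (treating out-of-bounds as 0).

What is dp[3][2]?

5

r\c   0   1   2   3   4
  0   1   0   0   0   0
  1   1   1   0   0   0
  2   1   2   2   2   2
  3   1   3   5   7   9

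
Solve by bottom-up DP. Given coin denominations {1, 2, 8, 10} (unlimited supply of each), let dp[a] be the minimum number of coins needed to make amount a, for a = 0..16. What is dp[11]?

2

 a  0  1  2  3  4  5  6  7  8  9 10 11 12 13 14 15 16
dp  0  1  1  2  2  3  3  4  1  2  1  2  2  3  3  4  2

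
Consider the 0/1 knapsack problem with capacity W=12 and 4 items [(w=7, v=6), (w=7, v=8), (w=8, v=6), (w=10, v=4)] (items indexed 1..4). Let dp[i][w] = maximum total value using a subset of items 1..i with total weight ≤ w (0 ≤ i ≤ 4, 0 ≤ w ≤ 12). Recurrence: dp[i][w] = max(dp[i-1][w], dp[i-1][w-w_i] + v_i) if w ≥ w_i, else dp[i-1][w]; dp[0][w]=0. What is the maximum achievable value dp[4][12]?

i\w   0   1   2   3   4   5   6   7   8   9  10  11  12
  0   0   0   0   0   0   0   0   0   0   0   0   0   0
  1   0   0   0   0   0   0   0   6   6   6   6   6   6
  2   0   0   0   0   0   0   0   8   8   8   8   8   8
  3   0   0   0   0   0   0   0   8   8   8   8   8   8
  4   0   0   0   0   0   0   0   8   8   8   8   8   8

8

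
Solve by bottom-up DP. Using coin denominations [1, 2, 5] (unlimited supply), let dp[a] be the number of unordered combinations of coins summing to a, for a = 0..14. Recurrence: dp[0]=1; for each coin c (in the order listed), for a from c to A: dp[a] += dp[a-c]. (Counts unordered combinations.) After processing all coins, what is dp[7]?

6

after  coin     0     1     2     3     4     5     6     7     8     9    10    11    12    13    14
          1     1     1     1     1     1     1     1     1     1     1     1     1     1     1     1
          2     1     1     2     2     3     3     4     4     5     5     6     6     7     7     8
          5     1     1     2     2     3     4     5     6     7     8    10    11    13    14    16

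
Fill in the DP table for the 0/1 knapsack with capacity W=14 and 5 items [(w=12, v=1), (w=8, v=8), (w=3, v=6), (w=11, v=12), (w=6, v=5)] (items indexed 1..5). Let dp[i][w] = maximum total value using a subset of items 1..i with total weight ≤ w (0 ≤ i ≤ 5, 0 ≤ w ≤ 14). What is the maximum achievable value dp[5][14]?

i\w   0   1   2   3   4   5   6   7   8   9  10  11  12  13  14
  0   0   0   0   0   0   0   0   0   0   0   0   0   0   0   0
  1   0   0   0   0   0   0   0   0   0   0   0   0   1   1   1
  2   0   0   0   0   0   0   0   0   8   8   8   8   8   8   8
  3   0   0   0   6   6   6   6   6   8   8   8  14  14  14  14
  4   0   0   0   6   6   6   6   6   8   8   8  14  14  14  18
  5   0   0   0   6   6   6   6   6   8  11  11  14  14  14  18

18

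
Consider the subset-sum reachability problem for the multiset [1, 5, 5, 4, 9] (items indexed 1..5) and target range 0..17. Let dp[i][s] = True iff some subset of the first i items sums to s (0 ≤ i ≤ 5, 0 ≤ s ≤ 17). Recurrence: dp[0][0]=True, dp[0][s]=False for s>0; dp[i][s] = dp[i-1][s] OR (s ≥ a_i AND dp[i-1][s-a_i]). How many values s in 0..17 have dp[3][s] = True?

i\s   0   1   2   3   4   5   6   7   8   9  10  11  12  13  14  15  16  17
  0   T   F   F   F   F   F   F   F   F   F   F   F   F   F   F   F   F   F
  1   T   T   F   F   F   F   F   F   F   F   F   F   F   F   F   F   F   F
  2   T   T   F   F   F   T   T   F   F   F   F   F   F   F   F   F   F   F
  3   T   T   F   F   F   T   T   F   F   F   T   T   F   F   F   F   F   F
  4   T   T   F   F   T   T   T   F   F   T   T   T   F   F   T   T   F   F
  5   T   T   F   F   T   T   T   F   F   T   T   T   F   T   T   T   F   F

6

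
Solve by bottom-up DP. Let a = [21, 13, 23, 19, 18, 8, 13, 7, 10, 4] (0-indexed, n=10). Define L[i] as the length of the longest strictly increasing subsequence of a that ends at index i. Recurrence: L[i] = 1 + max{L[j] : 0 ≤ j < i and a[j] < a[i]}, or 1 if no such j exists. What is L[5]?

1

   i    0    1    2    3    4    5    6    7    8    9
a[i]   21   13   23   19   18    8   13    7   10    4
L[i]    1    1    2    2    2    1    2    1    2    1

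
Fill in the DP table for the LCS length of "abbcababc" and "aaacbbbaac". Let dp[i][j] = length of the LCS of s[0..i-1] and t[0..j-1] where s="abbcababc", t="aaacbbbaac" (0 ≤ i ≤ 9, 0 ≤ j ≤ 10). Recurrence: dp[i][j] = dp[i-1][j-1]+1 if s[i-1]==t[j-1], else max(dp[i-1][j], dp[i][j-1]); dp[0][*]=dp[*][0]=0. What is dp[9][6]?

   ''  a  a  a  c  b  b  b  a  a  c
''  0  0  0  0  0  0  0  0  0  0  0
 a  0  1  1  1  1  1  1  1  1  1  1
 b  0  1  1  1  1  2  2  2  2  2  2
 b  0  1  1  1  1  2  3  3  3  3  3
 c  0  1  1  1  2  2  3  3  3  3  4
 a  0  1  2  2  2  2  3  3  4  4  4
 b  0  1  2  2  2  3  3  4  4  4  4
 a  0  1  2  3  3  3  3  4  5  5  5
 b  0  1  2  3  3  4  4  4  5  5  5
 c  0  1  2  3  4  4  4  4  5  5  6

4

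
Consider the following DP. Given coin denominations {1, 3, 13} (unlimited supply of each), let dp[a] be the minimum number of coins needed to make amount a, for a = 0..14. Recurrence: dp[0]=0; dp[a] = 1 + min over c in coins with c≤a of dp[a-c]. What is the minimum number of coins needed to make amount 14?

 a  0  1  2  3  4  5  6  7  8  9 10 11 12 13 14
dp  0  1  2  1  2  3  2  3  4  3  4  5  4  1  2

2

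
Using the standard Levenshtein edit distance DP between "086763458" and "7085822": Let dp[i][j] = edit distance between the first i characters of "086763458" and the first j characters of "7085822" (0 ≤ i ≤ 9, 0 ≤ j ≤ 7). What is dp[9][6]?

   ''  7  0  8  5  8  2  2
''  0  1  2  3  4  5  6  7
 0  1  1  1  2  3  4  5  6
 8  2  2  2  1  2  3  4  5
 6  3  3  3  2  2  3  4  5
 7  4  3  4  3  3  3  4  5
 6  5  4  4  4  4  4  4  5
 3  6  5  5  5  5  5  5  5
 4  7  6  6  6  6  6  6  6
 5  8  7  7  7  6  7  7  7
 8  9  8  8  7  7  6  7  8

7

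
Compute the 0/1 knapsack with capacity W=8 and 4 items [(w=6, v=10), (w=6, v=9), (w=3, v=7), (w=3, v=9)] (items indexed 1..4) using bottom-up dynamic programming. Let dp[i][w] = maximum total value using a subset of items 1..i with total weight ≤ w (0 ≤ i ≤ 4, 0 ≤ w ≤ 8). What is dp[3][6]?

i\w   0   1   2   3   4   5   6   7   8
  0   0   0   0   0   0   0   0   0   0
  1   0   0   0   0   0   0  10  10  10
  2   0   0   0   0   0   0  10  10  10
  3   0   0   0   7   7   7  10  10  10
  4   0   0   0   9   9   9  16  16  16

10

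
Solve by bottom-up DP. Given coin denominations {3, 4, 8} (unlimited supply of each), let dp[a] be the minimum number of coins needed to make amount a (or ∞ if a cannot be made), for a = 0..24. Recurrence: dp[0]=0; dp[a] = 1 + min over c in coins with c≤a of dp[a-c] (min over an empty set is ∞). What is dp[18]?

 a  0  1  2  3  4  5  6  7  8  9 10 11 12 13 14 15 16 17 18 19 20 21 22 23 24
dp  0  -  -  1  1  -  2  2  1  3  3  2  2  4  3  3  2  4  4  3  3  5  4  4  3
(- denotes ∞ / unreachable)

4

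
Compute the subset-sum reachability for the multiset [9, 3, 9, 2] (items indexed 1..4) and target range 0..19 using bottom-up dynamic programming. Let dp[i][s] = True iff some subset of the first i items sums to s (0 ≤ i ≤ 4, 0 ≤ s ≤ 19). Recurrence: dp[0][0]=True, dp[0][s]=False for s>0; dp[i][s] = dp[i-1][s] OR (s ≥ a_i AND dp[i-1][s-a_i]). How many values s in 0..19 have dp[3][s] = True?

5

i\s   0   1   2   3   4   5   6   7   8   9  10  11  12  13  14  15  16  17  18  19
  0   T   F   F   F   F   F   F   F   F   F   F   F   F   F   F   F   F   F   F   F
  1   T   F   F   F   F   F   F   F   F   T   F   F   F   F   F   F   F   F   F   F
  2   T   F   F   T   F   F   F   F   F   T   F   F   T   F   F   F   F   F   F   F
  3   T   F   F   T   F   F   F   F   F   T   F   F   T   F   F   F   F   F   T   F
  4   T   F   T   T   F   T   F   F   F   T   F   T   T   F   T   F   F   F   T   F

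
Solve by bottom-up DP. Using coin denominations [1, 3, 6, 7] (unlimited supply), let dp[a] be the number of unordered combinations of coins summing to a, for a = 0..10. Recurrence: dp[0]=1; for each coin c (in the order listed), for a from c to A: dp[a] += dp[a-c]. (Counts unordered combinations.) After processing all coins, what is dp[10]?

8

after  coin     0     1     2     3     4     5     6     7     8     9    10
          1     1     1     1     1     1     1     1     1     1     1     1
          3     1     1     1     2     2     2     3     3     3     4     4
          6     1     1     1     2     2     2     4     4     4     6     6
          7     1     1     1     2     2     2     4     5     5     7     8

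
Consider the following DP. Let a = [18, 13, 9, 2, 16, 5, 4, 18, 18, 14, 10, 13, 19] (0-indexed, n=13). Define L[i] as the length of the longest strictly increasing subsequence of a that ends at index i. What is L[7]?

   i    0    1    2    3    4    5    6    7    8    9   10   11   12
a[i]   18   13    9    2   16    5    4   18   18   14   10   13   19
L[i]    1    1    1    1    2    2    2    3    3    3    3    4    5

3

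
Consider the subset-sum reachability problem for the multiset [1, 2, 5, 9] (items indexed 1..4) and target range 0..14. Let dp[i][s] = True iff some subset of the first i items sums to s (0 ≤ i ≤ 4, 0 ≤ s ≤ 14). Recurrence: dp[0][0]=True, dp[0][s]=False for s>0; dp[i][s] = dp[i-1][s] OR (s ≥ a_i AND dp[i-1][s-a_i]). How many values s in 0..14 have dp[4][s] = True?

i\s   0   1   2   3   4   5   6   7   8   9  10  11  12  13  14
  0   T   F   F   F   F   F   F   F   F   F   F   F   F   F   F
  1   T   T   F   F   F   F   F   F   F   F   F   F   F   F   F
  2   T   T   T   T   F   F   F   F   F   F   F   F   F   F   F
  3   T   T   T   T   F   T   T   T   T   F   F   F   F   F   F
  4   T   T   T   T   F   T   T   T   T   T   T   T   T   F   T

13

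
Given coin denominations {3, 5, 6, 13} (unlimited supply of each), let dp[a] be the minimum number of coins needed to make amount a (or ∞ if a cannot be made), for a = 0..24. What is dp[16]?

2

 a  0  1  2  3  4  5  6  7  8  9 10 11 12 13 14 15 16 17 18 19 20 21 22 23 24
dp  0  -  -  1  -  1  1  -  2  2  2  2  2  1  3  3  2  3  2  2  4  3  3  3  3
(- denotes ∞ / unreachable)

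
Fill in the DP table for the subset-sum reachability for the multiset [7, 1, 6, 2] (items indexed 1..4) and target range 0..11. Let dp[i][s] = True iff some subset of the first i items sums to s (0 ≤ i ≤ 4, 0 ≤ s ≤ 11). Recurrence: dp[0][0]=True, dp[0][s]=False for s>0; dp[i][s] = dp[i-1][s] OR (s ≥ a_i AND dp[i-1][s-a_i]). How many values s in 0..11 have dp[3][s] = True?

5

i\s   0   1   2   3   4   5   6   7   8   9  10  11
  0   T   F   F   F   F   F   F   F   F   F   F   F
  1   T   F   F   F   F   F   F   T   F   F   F   F
  2   T   T   F   F   F   F   F   T   T   F   F   F
  3   T   T   F   F   F   F   T   T   T   F   F   F
  4   T   T   T   T   F   F   T   T   T   T   T   F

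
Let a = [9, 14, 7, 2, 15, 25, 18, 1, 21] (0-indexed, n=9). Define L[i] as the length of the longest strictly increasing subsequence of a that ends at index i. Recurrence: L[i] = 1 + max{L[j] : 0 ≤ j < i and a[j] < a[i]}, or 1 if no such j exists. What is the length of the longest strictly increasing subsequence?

5

   i    0    1    2    3    4    5    6    7    8
a[i]    9   14    7    2   15   25   18    1   21
L[i]    1    2    1    1    3    4    4    1    5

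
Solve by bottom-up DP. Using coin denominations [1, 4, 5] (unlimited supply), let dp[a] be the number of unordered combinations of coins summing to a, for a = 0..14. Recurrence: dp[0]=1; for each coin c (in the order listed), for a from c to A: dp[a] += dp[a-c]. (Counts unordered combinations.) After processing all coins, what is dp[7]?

3

after  coin     0     1     2     3     4     5     6     7     8     9    10    11    12    13    14
          1     1     1     1     1     1     1     1     1     1     1     1     1     1     1     1
          4     1     1     1     1     2     2     2     2     3     3     3     3     4     4     4
          5     1     1     1     1     2     3     3     3     4     5     6     6     7     8     9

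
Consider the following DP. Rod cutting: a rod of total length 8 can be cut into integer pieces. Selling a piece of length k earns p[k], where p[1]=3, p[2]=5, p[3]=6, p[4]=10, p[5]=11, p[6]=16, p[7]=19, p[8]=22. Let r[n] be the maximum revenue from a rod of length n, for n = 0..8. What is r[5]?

   n    0    1    2    3    4    5    6    7    8
r[n]    0    3    6    9   12   15   18   21   24

15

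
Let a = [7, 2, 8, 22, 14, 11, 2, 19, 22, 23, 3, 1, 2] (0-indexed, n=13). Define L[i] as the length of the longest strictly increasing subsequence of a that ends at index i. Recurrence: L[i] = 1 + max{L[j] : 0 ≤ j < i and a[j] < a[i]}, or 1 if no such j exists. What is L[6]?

1

   i    0    1    2    3    4    5    6    7    8    9   10   11   12
a[i]    7    2    8   22   14   11    2   19   22   23    3    1    2
L[i]    1    1    2    3    3    3    1    4    5    6    2    1    2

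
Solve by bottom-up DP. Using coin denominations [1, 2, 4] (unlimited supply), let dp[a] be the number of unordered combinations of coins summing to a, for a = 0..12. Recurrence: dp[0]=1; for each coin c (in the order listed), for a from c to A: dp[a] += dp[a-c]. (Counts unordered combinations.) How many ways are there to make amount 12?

after  coin     0     1     2     3     4     5     6     7     8     9    10    11    12
          1     1     1     1     1     1     1     1     1     1     1     1     1     1
          2     1     1     2     2     3     3     4     4     5     5     6     6     7
          4     1     1     2     2     4     4     6     6     9     9    12    12    16

16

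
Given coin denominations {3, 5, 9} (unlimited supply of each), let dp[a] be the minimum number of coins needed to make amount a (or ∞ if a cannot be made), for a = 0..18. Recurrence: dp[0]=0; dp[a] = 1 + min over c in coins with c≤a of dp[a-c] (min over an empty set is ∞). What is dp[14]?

2

 a  0  1  2  3  4  5  6  7  8  9 10 11 12 13 14 15 16 17 18
dp  0  -  -  1  -  1  2  -  2  1  2  3  2  3  2  3  4  3  2
(- denotes ∞ / unreachable)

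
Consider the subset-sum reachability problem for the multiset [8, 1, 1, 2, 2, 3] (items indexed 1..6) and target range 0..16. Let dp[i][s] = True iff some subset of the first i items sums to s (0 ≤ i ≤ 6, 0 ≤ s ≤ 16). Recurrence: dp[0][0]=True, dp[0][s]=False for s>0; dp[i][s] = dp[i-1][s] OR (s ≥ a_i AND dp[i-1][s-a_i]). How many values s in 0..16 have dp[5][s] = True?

i\s   0   1   2   3   4   5   6   7   8   9  10  11  12  13  14  15  16
  0   T   F   F   F   F   F   F   F   F   F   F   F   F   F   F   F   F
  1   T   F   F   F   F   F   F   F   T   F   F   F   F   F   F   F   F
  2   T   T   F   F   F   F   F   F   T   T   F   F   F   F   F   F   F
  3   T   T   T   F   F   F   F   F   T   T   T   F   F   F   F   F   F
  4   T   T   T   T   T   F   F   F   T   T   T   T   T   F   F   F   F
  5   T   T   T   T   T   T   T   F   T   T   T   T   T   T   T   F   F
  6   T   T   T   T   T   T   T   T   T   T   T   T   T   T   T   T   T

14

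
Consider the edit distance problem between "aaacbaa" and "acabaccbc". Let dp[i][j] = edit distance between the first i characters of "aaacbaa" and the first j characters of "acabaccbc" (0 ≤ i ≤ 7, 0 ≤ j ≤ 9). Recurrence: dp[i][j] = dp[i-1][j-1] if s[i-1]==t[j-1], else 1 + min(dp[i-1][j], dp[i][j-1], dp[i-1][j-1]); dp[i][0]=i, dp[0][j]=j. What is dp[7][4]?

   ''  a  c  a  b  a  c  c  b  c
''  0  1  2  3  4  5  6  7  8  9
 a  1  0  1  2  3  4  5  6  7  8
 a  2  1  1  1  2  3  4  5  6  7
 a  3  2  2  1  2  2  3  4  5  6
 c  4  3  2  2  2  3  2  3  4  5
 b  5  4  3  3  2  3  3  3  3  4
 a  6  5  4  3  3  2  3  4  4  4
 a  7  6  5  4  4  3  3  4  5  5

4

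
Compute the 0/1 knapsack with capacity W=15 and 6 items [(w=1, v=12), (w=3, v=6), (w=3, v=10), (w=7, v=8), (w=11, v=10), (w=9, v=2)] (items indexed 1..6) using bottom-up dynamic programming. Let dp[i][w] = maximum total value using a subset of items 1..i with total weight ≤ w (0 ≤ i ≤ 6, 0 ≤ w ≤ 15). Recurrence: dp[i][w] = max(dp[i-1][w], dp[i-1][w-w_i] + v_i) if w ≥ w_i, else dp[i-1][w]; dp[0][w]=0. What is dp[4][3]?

12

i\w   0   1   2   3   4   5   6   7   8   9  10  11  12  13  14  15
  0   0   0   0   0   0   0   0   0   0   0   0   0   0   0   0   0
  1   0  12  12  12  12  12  12  12  12  12  12  12  12  12  12  12
  2   0  12  12  12  18  18  18  18  18  18  18  18  18  18  18  18
  3   0  12  12  12  22  22  22  28  28  28  28  28  28  28  28  28
  4   0  12  12  12  22  22  22  28  28  28  28  30  30  30  36  36
  5   0  12  12  12  22  22  22  28  28  28  28  30  30  30  36  36
  6   0  12  12  12  22  22  22  28  28  28  28  30  30  30  36  36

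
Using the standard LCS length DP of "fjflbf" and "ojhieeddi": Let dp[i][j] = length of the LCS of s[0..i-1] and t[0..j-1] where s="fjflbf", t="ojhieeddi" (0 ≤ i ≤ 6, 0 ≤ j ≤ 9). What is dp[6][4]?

   ''  o  j  h  i  e  e  d  d  i
''  0  0  0  0  0  0  0  0  0  0
 f  0  0  0  0  0  0  0  0  0  0
 j  0  0  1  1  1  1  1  1  1  1
 f  0  0  1  1  1  1  1  1  1  1
 l  0  0  1  1  1  1  1  1  1  1
 b  0  0  1  1  1  1  1  1  1  1
 f  0  0  1  1  1  1  1  1  1  1

1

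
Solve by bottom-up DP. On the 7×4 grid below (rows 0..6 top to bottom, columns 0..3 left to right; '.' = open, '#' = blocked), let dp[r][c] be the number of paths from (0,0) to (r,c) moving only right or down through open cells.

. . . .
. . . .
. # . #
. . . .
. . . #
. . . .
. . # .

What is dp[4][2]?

r\c   0   1   2   3
  0   1   1   1   1
  1   1   2   3   4
  2   1   0   3   0
  3   1   1   4   4
  4   1   2   6   0
  5   1   3   9   9
  6   1   4   0   9

6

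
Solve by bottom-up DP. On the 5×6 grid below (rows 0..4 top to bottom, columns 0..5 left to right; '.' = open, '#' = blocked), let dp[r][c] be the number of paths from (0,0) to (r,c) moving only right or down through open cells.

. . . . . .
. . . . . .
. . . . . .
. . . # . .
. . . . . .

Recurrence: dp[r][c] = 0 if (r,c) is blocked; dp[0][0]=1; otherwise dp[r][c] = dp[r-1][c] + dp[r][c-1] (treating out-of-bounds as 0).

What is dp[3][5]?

r\c   0   1   2   3   4   5
  0   1   1   1   1   1   1
  1   1   2   3   4   5   6
  2   1   3   6  10  15  21
  3   1   4  10   0  15  36
  4   1   5  15  15  30  66

36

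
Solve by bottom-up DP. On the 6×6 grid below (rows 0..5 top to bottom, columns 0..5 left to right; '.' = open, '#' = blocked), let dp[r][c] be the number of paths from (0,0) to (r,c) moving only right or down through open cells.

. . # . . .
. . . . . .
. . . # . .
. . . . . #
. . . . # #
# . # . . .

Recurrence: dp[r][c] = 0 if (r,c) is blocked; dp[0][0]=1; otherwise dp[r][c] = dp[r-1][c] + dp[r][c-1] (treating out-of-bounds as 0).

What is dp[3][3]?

r\c   0   1   2   3   4   5
  0   1   1   0   0   0   0
  1   1   2   2   2   2   2
  2   1   3   5   0   2   4
  3   1   4   9   9  11   0
  4   1   5  14  23   0   0
  5   0   5   0  23  23  23

9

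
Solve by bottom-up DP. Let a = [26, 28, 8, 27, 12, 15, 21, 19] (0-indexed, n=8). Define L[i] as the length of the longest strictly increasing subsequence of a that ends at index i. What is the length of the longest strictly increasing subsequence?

4

   i    0    1    2    3    4    5    6    7
a[i]   26   28    8   27   12   15   21   19
L[i]    1    2    1    2    2    3    4    4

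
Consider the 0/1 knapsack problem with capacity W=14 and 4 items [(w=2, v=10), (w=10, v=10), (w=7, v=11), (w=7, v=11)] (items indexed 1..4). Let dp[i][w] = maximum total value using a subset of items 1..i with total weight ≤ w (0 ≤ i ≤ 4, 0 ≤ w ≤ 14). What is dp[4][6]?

i\w   0   1   2   3   4   5   6   7   8   9  10  11  12  13  14
  0   0   0   0   0   0   0   0   0   0   0   0   0   0   0   0
  1   0   0  10  10  10  10  10  10  10  10  10  10  10  10  10
  2   0   0  10  10  10  10  10  10  10  10  10  10  20  20  20
  3   0   0  10  10  10  10  10  11  11  21  21  21  21  21  21
  4   0   0  10  10  10  10  10  11  11  21  21  21  21  21  22

10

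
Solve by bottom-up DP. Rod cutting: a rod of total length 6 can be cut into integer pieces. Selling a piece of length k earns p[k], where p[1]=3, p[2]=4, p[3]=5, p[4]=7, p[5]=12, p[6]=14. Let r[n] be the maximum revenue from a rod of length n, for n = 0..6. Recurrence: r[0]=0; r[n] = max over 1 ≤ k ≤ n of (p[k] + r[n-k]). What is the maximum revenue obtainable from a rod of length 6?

18

   n    0    1    2    3    4    5    6
r[n]    0    3    6    9   12   15   18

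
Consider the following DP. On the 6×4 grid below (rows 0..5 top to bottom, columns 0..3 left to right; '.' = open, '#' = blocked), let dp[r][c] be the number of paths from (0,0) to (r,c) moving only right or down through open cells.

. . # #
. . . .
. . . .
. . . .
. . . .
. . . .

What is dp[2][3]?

r\c   0   1   2   3
  0   1   1   0   0
  1   1   2   2   2
  2   1   3   5   7
  3   1   4   9  16
  4   1   5  14  30
  5   1   6  20  50

7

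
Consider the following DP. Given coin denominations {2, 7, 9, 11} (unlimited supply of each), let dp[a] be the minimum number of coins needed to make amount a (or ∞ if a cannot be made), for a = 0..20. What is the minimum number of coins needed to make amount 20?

2

 a  0  1  2  3  4  5  6  7  8  9 10 11 12 13 14 15 16 17 18 19 20
dp  0  -  1  -  2  -  3  1  4  1  5  1  6  2  2  3  2  4  2  5  2
(- denotes ∞ / unreachable)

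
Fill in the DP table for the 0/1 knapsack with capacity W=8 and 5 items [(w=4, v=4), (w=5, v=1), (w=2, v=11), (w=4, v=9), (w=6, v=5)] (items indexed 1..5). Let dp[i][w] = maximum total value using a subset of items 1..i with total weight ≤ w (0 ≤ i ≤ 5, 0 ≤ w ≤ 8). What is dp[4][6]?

20

i\w   0   1   2   3   4   5   6   7   8
  0   0   0   0   0   0   0   0   0   0
  1   0   0   0   0   4   4   4   4   4
  2   0   0   0   0   4   4   4   4   4
  3   0   0  11  11  11  11  15  15  15
  4   0   0  11  11  11  11  20  20  20
  5   0   0  11  11  11  11  20  20  20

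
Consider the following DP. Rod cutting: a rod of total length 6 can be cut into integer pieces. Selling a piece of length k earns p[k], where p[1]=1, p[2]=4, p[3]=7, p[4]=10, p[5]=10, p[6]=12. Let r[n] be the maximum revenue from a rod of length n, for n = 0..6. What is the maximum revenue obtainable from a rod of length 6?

14

   n    0    1    2    3    4    5    6
r[n]    0    1    4    7   10   11   14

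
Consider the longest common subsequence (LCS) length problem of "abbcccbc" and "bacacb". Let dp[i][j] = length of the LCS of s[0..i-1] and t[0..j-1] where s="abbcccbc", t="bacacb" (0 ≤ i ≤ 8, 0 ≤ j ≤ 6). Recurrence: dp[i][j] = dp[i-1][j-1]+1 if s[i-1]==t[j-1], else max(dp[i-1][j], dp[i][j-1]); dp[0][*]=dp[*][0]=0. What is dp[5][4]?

   ''  b  a  c  a  c  b
''  0  0  0  0  0  0  0
 a  0  0  1  1  1  1  1
 b  0  1  1  1  1  1  2
 b  0  1  1  1  1  1  2
 c  0  1  1  2  2  2  2
 c  0  1  1  2  2  3  3
 c  0  1  1  2  2  3  3
 b  0  1  1  2  2  3  4
 c  0  1  1  2  2  3  4

2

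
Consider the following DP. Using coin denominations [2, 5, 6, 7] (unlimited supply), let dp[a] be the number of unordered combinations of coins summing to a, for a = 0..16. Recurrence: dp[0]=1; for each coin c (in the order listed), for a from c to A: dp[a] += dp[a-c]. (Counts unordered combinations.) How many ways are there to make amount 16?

after  coin     0     1     2     3     4     5     6     7     8     9    10    11    12    13    14    15    16
          2     1     0     1     0     1     0     1     0     1     0     1     0     1     0     1     0     1
          5     1     0     1     0     1     1     1     1     1     1     2     1     2     1     2     2     2
          6     1     0     1     0     1     1     2     1     2     1     3     2     4     2     4     3     5
          7     1     0     1     0     1     1     2     2     2     2     3     3     5     4     6     5     7

7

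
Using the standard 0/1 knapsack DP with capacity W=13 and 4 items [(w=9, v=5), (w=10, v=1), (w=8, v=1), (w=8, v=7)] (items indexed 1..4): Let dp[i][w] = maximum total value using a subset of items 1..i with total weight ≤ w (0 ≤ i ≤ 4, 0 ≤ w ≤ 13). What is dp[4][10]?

i\w   0   1   2   3   4   5   6   7   8   9  10  11  12  13
  0   0   0   0   0   0   0   0   0   0   0   0   0   0   0
  1   0   0   0   0   0   0   0   0   0   5   5   5   5   5
  2   0   0   0   0   0   0   0   0   0   5   5   5   5   5
  3   0   0   0   0   0   0   0   0   1   5   5   5   5   5
  4   0   0   0   0   0   0   0   0   7   7   7   7   7   7

7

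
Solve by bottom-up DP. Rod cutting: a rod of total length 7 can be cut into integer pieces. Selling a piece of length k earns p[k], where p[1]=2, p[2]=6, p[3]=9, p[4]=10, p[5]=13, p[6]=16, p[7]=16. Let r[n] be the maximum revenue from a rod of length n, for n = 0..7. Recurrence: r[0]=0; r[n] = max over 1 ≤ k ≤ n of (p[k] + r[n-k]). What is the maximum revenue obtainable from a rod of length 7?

   n    0    1    2    3    4    5    6    7
r[n]    0    2    6    9   12   15   18   21

21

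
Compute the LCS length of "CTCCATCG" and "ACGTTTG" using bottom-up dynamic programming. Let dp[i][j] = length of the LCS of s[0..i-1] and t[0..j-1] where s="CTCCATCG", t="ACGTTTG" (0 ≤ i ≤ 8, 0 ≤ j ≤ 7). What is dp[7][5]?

   ''  A  C  G  T  T  T  G
''  0  0  0  0  0  0  0  0
 C  0  0  1  1  1  1  1  1
 T  0  0  1  1  2  2  2  2
 C  0  0  1  1  2  2  2  2
 C  0  0  1  1  2  2  2  2
 A  0  1  1  1  2  2  2  2
 T  0  1  1  1  2  3  3  3
 C  0  1  2  2  2  3  3  3
 G  0  1  2  3  3  3  3  4

3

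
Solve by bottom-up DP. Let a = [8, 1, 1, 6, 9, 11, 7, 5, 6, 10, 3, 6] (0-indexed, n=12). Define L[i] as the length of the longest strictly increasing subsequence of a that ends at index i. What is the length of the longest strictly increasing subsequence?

4

   i    0    1    2    3    4    5    6    7    8    9   10   11
a[i]    8    1    1    6    9   11    7    5    6   10    3    6
L[i]    1    1    1    2    3    4    3    2    3    4    2    3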